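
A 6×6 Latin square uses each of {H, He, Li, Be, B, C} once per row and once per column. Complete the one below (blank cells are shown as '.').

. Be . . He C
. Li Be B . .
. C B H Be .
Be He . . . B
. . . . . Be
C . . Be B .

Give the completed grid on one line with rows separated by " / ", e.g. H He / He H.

B Be H Li He C / He Li Be B C H / Li C B H Be He / Be He Li C H B / H B C He Li Be / C H He Be B Li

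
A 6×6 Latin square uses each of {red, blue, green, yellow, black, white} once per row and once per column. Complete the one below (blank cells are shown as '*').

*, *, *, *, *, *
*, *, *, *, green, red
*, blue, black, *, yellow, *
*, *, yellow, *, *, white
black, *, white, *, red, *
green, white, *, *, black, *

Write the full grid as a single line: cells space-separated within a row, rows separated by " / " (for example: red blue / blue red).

(r2,c3) = blue
(r3,c6) = green
(r4,c5) = blue
(r6,c3) = red
(r1,c3) = green
(r1,c5) = white
(r4,c1) = red
(r3,c1) = white
(r3,c4) = red
(r2,c1) = yellow
(r2,c2) = black
(r2,c4) = white
(r4,c2) = green
(r4,c4) = black
(r5,c2) = yellow
(r5,c6) = blue
(r6,c6) = yellow
(r1,c1) = blue
(r1,c2) = red
(r1,c4) = yellow
(r1,c6) = black
(r5,c4) = green
(r6,c4) = blue

blue red green yellow white black / yellow black blue white green red / white blue black red yellow green / red green yellow black blue white / black yellow white green red blue / green white red blue black yellow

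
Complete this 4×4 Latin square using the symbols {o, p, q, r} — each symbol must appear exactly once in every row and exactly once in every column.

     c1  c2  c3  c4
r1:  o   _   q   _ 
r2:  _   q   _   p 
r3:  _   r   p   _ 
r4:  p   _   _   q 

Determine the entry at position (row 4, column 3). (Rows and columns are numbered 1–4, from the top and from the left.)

r

At row 1, column 2: row 1 has {o,q}; column 2 has {q,r}; that leaves p.
At row 1, column 4: row 1 has {o,p,q}; column 4 has {p,q}; that leaves r.
At row 2, column 1: row 2 has {p,q}; column 1 has {o,p}; that leaves r.
At row 2, column 3: row 2 has {p,q,r}; column 3 has {p,q}; that leaves o.
At row 3, column 1: row 3 has {p,r}; column 1 has {o,p,r}; that leaves q.
At row 3, column 4: row 3 has {p,q,r}; column 4 has {p,q,r}; that leaves o.
At row 4, column 2: row 4 has {p,q}; column 2 has {p,q,r}; that leaves o.
At row 4, column 3: row 4 has {o,p,q}; column 3 has {o,p,q}; that leaves r.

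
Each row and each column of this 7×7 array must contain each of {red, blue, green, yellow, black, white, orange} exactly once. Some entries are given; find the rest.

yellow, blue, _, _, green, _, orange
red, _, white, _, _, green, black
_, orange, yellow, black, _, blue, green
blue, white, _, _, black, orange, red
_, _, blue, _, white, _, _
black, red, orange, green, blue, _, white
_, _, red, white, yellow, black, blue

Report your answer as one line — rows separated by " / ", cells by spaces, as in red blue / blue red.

(r1,c3) = black
(r1,c4) = red
(r1,c6) = white
(r2,c2) = yellow
(r2,c5) = orange
(r3,c1) = white
(r3,c5) = red
(r4,c3) = green
(r4,c4) = yellow
(r5,c4) = orange
(r5,c7) = yellow
(r6,c6) = yellow
(r7,c2) = green
(r2,c4) = blue
(r5,c1) = green
(r5,c2) = black
(r5,c6) = red
(r7,c1) = orange

yellow blue black red green white orange / red yellow white blue orange green black / white orange yellow black red blue green / blue white green yellow black orange red / green black blue orange white red yellow / black red orange green blue yellow white / orange green red white yellow black blue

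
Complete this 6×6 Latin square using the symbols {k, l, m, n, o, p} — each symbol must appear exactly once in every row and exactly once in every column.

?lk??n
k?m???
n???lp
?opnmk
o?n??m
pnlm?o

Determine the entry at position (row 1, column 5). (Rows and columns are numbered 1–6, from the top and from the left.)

(r1,c1) = m
(r2,c2) = p
(r2,c6) = l
(r3,c3) = o
(r3,c4) = k
(r4,c1) = l
(r5,c2) = k
(r5,c5) = p
(r6,c5) = k
(r1,c5) = o

o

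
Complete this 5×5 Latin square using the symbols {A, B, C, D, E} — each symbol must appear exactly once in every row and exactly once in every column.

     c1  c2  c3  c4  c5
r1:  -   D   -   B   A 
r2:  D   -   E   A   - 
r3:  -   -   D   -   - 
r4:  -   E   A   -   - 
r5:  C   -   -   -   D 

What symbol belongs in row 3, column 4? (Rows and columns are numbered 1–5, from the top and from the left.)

C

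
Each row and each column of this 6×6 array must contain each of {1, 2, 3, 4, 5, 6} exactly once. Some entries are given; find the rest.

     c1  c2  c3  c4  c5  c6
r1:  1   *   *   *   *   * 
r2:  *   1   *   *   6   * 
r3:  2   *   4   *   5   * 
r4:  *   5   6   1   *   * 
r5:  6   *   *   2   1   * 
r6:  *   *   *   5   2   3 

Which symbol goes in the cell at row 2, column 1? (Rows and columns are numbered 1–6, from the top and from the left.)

5

(r6,c1): row 6 has {2,3,5}; column 1 has {1,2,6}, so it must be 4.
(r6,c2): row 6 has {2,3,4,5}; column 2 has {1,5}, so it must be 6.
(r6,c3): row 6 has {2,3,4,5,6}; column 3 has {4,6}, so it must be 1.
(r3,c2): row 3 has {2,4,5}; column 2 has {1,5,6}, so it must be 3.
(r3,c4): row 3 has {2,3,4,5}; column 4 has {1,2,5}, so it must be 6.
(r3,c6): row 3 has {2,3,4,5,6}; column 6 has {3}, so it must be 1.
(r4,c1): row 4 has {1,5,6}; column 1 has {1,2,4,6}, so it must be 3.
(r4,c5): row 4 has {1,3,5,6}; column 5 has {1,2,5,6}, so it must be 4.
(r4,c6): row 4 has {1,3,4,5,6}; column 6 has {1,3}, so it must be 2.
(r5,c2): row 5 has {1,2,6}; column 2 has {1,3,5,6}, so it must be 4.
(r5,c6): row 5 has {1,2,4,6}; column 6 has {1,2,3}, so it must be 5.
(r1,c2): row 1 has {1}; column 2 has {1,3,4,5,6}, so it must be 2.
(r1,c5): row 1 has {1,2}; column 5 has {1,2,4,5,6}, so it must be 3.
(r2,c1): row 2 has {1,6}; column 1 has {1,2,3,4,6}, so it must be 5.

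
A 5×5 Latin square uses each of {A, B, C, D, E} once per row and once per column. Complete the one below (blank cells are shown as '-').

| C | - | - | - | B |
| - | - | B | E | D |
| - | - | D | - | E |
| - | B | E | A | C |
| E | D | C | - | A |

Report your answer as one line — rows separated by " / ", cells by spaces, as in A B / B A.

C E A D B / A C B E D / B A D C E / D B E A C / E D C B A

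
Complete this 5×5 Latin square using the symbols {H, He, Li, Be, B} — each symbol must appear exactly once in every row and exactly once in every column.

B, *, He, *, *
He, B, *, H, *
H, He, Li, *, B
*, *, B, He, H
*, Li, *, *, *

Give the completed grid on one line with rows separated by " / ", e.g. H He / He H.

B H He Li Be / He B Be H Li / H He Li Be B / Li Be B He H / Be Li H B He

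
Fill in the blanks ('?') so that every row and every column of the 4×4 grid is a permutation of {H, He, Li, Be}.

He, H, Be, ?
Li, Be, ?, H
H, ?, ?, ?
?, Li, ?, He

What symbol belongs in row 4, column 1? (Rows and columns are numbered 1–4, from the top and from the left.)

Be

(r1,c4) = Li
(r2,c3) = He
(r3,c2) = He
(r3,c3) = Li
(r3,c4) = Be
(r4,c1) = Be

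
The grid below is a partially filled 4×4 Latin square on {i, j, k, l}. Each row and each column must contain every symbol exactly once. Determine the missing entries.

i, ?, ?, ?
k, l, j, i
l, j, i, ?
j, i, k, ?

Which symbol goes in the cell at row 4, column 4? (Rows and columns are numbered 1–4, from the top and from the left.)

l

(r1,c2): row 1 has {i}; column 2 has {i,j,l}, so it must be k.
(r1,c3): row 1 has {i,k}; column 3 has {i,j,k}, so it must be l.
(r1,c4): row 1 has {i,k,l}; column 4 has {i}, so it must be j.
(r3,c4): row 3 has {i,j,l}; column 4 has {i,j}, so it must be k.
(r4,c4): row 4 has {i,j,k}; column 4 has {i,j,k}, so it must be l.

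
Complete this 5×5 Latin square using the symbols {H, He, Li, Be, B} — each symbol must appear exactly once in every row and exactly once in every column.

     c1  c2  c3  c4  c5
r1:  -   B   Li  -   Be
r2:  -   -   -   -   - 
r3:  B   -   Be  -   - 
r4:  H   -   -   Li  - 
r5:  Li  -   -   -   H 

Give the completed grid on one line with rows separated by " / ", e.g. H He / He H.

row 1 has {Li,Be,B}; column 1 has {H,Li,B} — only He is left for (r1,c1).
row 1 has {He,Li,Be,B}; column 4 has {Li} — only H is left for (r1,c4).
row 2 is empty so far; column 1 has {H,He,Li,B} — only Be is left for (r2,c1).
row 3 has {Be,B}; column 4 has {H,Li} — only He is left for (r3,c4).
row 3 has {He,Be,B}; column 5 has {H,Be} — only Li is left for (r3,c5).
row 2 has {Be}; column 4 has {H,He,Li} — only B is left for (r2,c4).
row 2 has {Be,B}; column 5 has {H,Li,Be} — only He is left for (r2,c5).
row 3 has {He,Li,Be,B}; column 2 has {B} — only H is left for (r3,c2).
row 4 has {H,Li}; column 5 has {H,He,Li,Be} — only B is left for (r4,c5).
row 5 has {H,Li}; column 4 has {H,He,Li,B} — only Be is left for (r5,c4).
row 2 has {He,Be,B}; column 2 has {H,B} — only Li is left for (r2,c2).
row 2 has {He,Li,Be,B}; column 3 has {Li,Be} — only H is left for (r2,c3).
row 4 has {H,Li,B}; column 3 has {H,Li,Be} — only He is left for (r4,c3).
row 5 has {H,Li,Be}; column 2 has {H,Li,B} — only He is left for (r5,c2).
row 5 has {H,He,Li,Be}; column 3 has {H,He,Li,Be} — only B is left for (r5,c3).
row 4 has {H,He,Li,B}; column 2 has {H,He,Li,B} — only Be is left for (r4,c2).

He B Li H Be / Be Li H B He / B H Be He Li / H Be He Li B / Li He B Be H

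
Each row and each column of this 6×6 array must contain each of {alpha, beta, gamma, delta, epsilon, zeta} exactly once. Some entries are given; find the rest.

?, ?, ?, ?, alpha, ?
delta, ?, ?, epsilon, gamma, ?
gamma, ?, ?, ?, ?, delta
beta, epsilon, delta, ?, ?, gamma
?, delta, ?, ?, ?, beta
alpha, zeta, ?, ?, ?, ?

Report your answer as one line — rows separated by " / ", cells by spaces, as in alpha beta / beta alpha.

epsilon gamma beta delta alpha zeta / delta beta zeta epsilon gamma alpha / gamma alpha epsilon zeta beta delta / beta epsilon delta alpha zeta gamma / zeta delta alpha gamma epsilon beta / alpha zeta gamma beta delta epsilon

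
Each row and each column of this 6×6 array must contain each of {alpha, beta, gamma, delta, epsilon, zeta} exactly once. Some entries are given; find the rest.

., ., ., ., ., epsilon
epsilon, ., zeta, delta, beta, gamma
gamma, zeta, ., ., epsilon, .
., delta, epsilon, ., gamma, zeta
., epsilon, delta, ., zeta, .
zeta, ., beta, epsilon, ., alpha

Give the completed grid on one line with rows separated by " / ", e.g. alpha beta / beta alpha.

delta beta gamma zeta alpha epsilon / epsilon alpha zeta delta beta gamma / gamma zeta alpha beta epsilon delta / beta delta epsilon alpha gamma zeta / alpha epsilon delta gamma zeta beta / zeta gamma beta epsilon delta alpha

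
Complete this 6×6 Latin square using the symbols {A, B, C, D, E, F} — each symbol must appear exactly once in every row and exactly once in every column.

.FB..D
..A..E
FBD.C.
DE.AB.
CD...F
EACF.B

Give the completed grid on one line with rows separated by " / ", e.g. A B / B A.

A F B C E D / B C A D F E / F B D E C A / D E F A B C / C D E B A F / E A C F D B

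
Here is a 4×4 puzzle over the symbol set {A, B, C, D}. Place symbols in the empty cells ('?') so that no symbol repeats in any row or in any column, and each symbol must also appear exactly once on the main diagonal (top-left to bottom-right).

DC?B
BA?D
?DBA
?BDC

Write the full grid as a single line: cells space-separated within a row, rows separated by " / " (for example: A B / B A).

At row 1, column 3: row 1 has {B,C,D}; column 3 has {B,D}; that leaves A.
At row 2, column 3: row 2 has {A,B,D}; column 3 has {A,B,D}; that leaves C.
At row 3, column 1: row 3 has {A,B,D}; column 1 has {B,D}; that leaves C.
At row 4, column 1: row 4 has {B,C,D}; column 1 has {B,C,D}; that leaves A.

D C A B / B A C D / C D B A / A B D C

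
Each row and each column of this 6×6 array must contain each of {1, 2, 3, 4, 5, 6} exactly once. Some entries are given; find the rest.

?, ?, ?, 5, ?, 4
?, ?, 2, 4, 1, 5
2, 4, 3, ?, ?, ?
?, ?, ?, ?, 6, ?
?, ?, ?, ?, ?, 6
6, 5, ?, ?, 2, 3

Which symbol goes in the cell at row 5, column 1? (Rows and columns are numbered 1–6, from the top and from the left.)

(r1,c5) = 3
(r2,c1) = 3
(r2,c2) = 6
(r3,c5) = 5
(r3,c6) = 1
(r4,c6) = 2
(r5,c5) = 4
(r6,c4) = 1
(r1,c1) = 1
(r1,c2) = 2
(r1,c3) = 6
(r3,c4) = 6
(r4,c4) = 3
(r5,c1) = 5

5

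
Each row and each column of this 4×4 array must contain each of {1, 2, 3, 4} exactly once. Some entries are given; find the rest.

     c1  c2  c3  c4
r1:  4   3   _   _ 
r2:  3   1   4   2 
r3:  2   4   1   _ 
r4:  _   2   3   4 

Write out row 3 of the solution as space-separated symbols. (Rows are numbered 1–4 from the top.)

2 4 1 3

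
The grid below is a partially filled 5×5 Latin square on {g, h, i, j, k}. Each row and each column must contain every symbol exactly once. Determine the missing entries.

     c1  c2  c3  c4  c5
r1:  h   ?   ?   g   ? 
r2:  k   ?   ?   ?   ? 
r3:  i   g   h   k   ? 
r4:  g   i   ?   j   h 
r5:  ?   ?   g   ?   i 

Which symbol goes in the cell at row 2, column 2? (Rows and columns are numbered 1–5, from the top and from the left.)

Cell (r3,c5): row 3 has {g,h,i,k}; column 5 has {h,i} → j.
Cell (r4,c3): row 4 has {g,h,i,j}; column 3 has {g,h} → k.
Cell (r5,c1): row 5 has {g,i}; column 1 has {g,h,i,k} → j.
Cell (r5,c4): row 5 has {g,i,j}; column 4 has {g,j,k} → h.
Cell (r1,c5): row 1 has {g,h}; column 5 has {h,i,j} → k.
Cell (r2,c4): row 2 has {k}; column 4 has {g,h,j,k} → i.
Cell (r2,c5): row 2 has {i,k}; column 5 has {h,i,j,k} → g.
Cell (r5,c2): row 5 has {g,h,i,j}; column 2 has {g,i} → k.
Cell (r1,c2): row 1 has {g,h,k}; column 2 has {g,i,k} → j.
Cell (r1,c3): row 1 has {g,h,j,k}; column 3 has {g,h,k} → i.
Cell (r2,c2): row 2 has {g,i,k}; column 2 has {g,i,j,k} → h.

h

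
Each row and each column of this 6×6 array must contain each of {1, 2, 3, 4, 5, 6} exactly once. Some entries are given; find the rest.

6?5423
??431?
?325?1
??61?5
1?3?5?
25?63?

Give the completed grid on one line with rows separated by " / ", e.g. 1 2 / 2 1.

At row 1, column 2: row 1 has {2,3,4,5,6}; column 2 has {3,5}; that leaves 1.
At row 2, column 1: row 2 has {1,3,4}; column 1 has {1,2,6}; that leaves 5.
At row 3, column 1: row 3 has {1,2,3,5}; column 1 has {1,2,5,6}; that leaves 4.
At row 3, column 5: row 3 has {1,2,3,4,5}; column 5 has {1,2,3,5}; that leaves 6.
At row 4, column 1: row 4 has {1,5,6}; column 1 has {1,2,4,5,6}; that leaves 3.
At row 4, column 5: row 4 has {1,3,5,6}; column 5 has {1,2,3,5,6}; that leaves 4.
At row 5, column 4: row 5 has {1,3,5}; column 4 has {1,3,4,5,6}; that leaves 2.
At row 6, column 3: row 6 has {2,3,5,6}; column 3 has {2,3,4,5,6}; that leaves 1.
At row 6, column 6: row 6 has {1,2,3,5,6}; column 6 has {1,3,5}; that leaves 4.
At row 4, column 2: row 4 has {1,3,4,5,6}; column 2 has {1,3,5}; that leaves 2.
At row 5, column 6: row 5 has {1,2,3,5}; column 6 has {1,3,4,5}; that leaves 6.
At row 2, column 2: row 2 has {1,3,4,5}; column 2 has {1,2,3,5}; that leaves 6.
At row 2, column 6: row 2 has {1,3,4,5,6}; column 6 has {1,3,4,5,6}; that leaves 2.
At row 5, column 2: row 5 has {1,2,3,5,6}; column 2 has {1,2,3,5,6}; that leaves 4.

6 1 5 4 2 3 / 5 6 4 3 1 2 / 4 3 2 5 6 1 / 3 2 6 1 4 5 / 1 4 3 2 5 6 / 2 5 1 6 3 4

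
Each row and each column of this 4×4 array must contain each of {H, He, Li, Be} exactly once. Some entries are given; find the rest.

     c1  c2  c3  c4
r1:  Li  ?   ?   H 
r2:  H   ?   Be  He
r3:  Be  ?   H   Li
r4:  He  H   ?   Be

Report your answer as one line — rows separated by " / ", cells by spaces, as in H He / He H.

Li Be He H / H Li Be He / Be He H Li / He H Li Be

(r1,c3) = He
(r2,c2) = Li
(r3,c2) = He
(r4,c3) = Li
(r1,c2) = Be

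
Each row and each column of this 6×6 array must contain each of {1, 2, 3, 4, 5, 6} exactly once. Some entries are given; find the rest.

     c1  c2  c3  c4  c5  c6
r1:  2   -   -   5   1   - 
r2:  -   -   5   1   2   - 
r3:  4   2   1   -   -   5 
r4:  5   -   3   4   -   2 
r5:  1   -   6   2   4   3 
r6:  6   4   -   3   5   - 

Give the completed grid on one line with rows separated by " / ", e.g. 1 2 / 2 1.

2 3 4 5 1 6 / 3 6 5 1 2 4 / 4 2 1 6 3 5 / 5 1 3 4 6 2 / 1 5 6 2 4 3 / 6 4 2 3 5 1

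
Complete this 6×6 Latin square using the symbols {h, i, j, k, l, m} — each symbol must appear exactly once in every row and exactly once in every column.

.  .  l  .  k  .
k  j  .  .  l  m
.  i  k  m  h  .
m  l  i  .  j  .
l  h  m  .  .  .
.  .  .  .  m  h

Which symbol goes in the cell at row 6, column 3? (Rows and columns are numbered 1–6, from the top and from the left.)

Cell (r1,c2): row 1 has {k,l}; column 2 has {h,i,j,l} → m.
Cell (r2,c3): row 2 has {j,k,l,m}; column 3 has {i,k,l,m} → h.
Cell (r2,c4): row 2 has {h,j,k,l,m}; column 4 has {m} → i.
Cell (r3,c1): row 3 has {h,i,k,m}; column 1 has {k,l,m} → j.
Cell (r3,c6): row 3 has {h,i,j,k,m}; column 6 has {h,m} → l.
Cell (r4,c6): row 4 has {i,j,l,m}; column 6 has {h,l,m} → k.
Cell (r5,c5): row 5 has {h,l,m}; column 5 has {h,j,k,l,m} → i.
Cell (r5,c6): row 5 has {h,i,l,m}; column 6 has {h,k,l,m} → j.
Cell (r6,c1): row 6 has {h,m}; column 1 has {j,k,l,m} → i.
Cell (r6,c2): row 6 has {h,i,m}; column 2 has {h,i,j,l,m} → k.
Cell (r6,c3): row 6 has {h,i,k,m}; column 3 has {h,i,k,l,m} → j.

j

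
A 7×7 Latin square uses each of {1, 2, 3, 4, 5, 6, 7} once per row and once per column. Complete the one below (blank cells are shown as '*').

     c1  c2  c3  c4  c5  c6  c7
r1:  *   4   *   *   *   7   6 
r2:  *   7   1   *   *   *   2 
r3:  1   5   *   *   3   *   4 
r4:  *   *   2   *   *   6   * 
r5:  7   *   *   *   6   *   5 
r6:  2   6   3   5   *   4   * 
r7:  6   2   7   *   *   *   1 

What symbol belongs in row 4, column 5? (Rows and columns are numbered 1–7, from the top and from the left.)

row 1 has {4,6,7}; column 3 has {1,2,3,7} — only 5 is left for (r1,c3).
row 3 has {1,3,4,5}; column 3 has {1,2,3,5,7} — only 6 is left for (r3,c3).
row 3 has {1,3,4,5,6}; column 6 has {4,6,7} — only 2 is left for (r3,c6).
row 5 has {5,6,7}; column 3 has {1,2,3,5,6,7} — only 4 is left for (r5,c3).
row 6 has {2,3,4,5,6}; column 7 has {1,2,4,5,6} — only 7 is left for (r6,c7).
row 1 has {4,5,6,7}; column 1 has {1,2,6,7} — only 3 is left for (r1,c1).
row 3 has {1,2,3,4,5,6}; column 4 has {5} — only 7 is left for (r3,c4).
row 4 has {2,6}; column 7 has {1,2,4,5,6,7} — only 3 is left for (r4,c7).
row 6 has {2,3,4,5,6,7}; column 5 has {3,6} — only 1 is left for (r6,c5).
row 1 has {3,4,5,6,7}; column 5 has {1,3,6} — only 2 is left for (r1,c5).
row 4 has {2,3,6}; column 2 has {2,4,5,6,7} — only 1 is left for (r4,c2).
row 4 has {1,2,3,6}; column 4 has {5,7} — only 4 is left for (r4,c4).
row 5 has {4,5,6,7}; column 2 has {1,2,4,5,6,7} — only 3 is left for (r5,c2).
row 5 has {3,4,5,6,7}; column 6 has {2,4,6,7} — only 1 is left for (r5,c6).
row 7 has {1,2,6,7}; column 4 has {4,5,7} — only 3 is left for (r7,c4).
row 7 has {1,2,3,6,7}; column 6 has {1,2,4,6,7} — only 5 is left for (r7,c6).
row 1 has {2,3,4,5,6,7}; column 4 has {3,4,5,7} — only 1 is left for (r1,c4).
row 2 has {1,2,7}; column 4 has {1,3,4,5,7} — only 6 is left for (r2,c4).
row 2 has {1,2,6,7}; column 6 has {1,2,4,5,6,7} — only 3 is left for (r2,c6).
row 4 has {1,2,3,4,6}; column 1 has {1,2,3,6,7} — only 5 is left for (r4,c1).
row 4 has {1,2,3,4,5,6}; column 5 has {1,2,3,6} — only 7 is left for (r4,c5).

7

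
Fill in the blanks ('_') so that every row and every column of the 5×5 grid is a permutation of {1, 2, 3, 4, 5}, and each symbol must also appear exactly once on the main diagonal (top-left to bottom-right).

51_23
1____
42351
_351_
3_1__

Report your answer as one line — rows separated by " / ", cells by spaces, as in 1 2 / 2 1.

(r1,c3) = 4
(r2,c2) = 4
(r2,c3) = 2
(r2,c4) = 3
(r2,c5) = 5
(r4,c1) = 2
(r4,c5) = 4
(r5,c2) = 5
(r5,c4) = 4
(r5,c5) = 2

5 1 4 2 3 / 1 4 2 3 5 / 4 2 3 5 1 / 2 3 5 1 4 / 3 5 1 4 2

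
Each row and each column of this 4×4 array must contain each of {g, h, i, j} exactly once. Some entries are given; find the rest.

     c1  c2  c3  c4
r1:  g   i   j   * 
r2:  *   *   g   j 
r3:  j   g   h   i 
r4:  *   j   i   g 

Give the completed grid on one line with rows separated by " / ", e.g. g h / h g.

g i j h / i h g j / j g h i / h j i g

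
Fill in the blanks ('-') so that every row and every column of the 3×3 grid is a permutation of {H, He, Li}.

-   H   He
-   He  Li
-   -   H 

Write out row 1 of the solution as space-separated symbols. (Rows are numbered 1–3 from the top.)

Li H He

(r1,c1) = Li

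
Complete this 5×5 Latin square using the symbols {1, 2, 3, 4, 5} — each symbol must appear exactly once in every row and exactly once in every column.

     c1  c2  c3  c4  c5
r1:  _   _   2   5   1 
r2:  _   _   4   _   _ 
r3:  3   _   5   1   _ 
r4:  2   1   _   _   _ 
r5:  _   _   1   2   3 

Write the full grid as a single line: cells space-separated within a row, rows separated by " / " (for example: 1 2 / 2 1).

4 3 2 5 1 / 1 5 4 3 2 / 3 2 5 1 4 / 2 1 3 4 5 / 5 4 1 2 3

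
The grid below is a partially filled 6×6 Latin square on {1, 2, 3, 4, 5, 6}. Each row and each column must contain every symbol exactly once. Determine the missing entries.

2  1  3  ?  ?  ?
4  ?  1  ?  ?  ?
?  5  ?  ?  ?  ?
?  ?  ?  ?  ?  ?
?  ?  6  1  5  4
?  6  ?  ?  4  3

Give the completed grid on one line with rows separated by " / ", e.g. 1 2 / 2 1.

2 1 3 4 6 5 / 4 3 1 5 2 6 / 6 5 4 3 1 2 / 5 4 2 6 3 1 / 3 2 6 1 5 4 / 1 6 5 2 4 3

(r1,c5) = 6
(r1,c6) = 5
(r5,c1) = 3
(r5,c2) = 2
(r1,c4) = 4
(r2,c2) = 3
(r2,c5) = 2
(r2,c6) = 6
(r4,c2) = 4
(r2,c4) = 5
(r6,c4) = 2
(r6,c3) = 5
(r4,c3) = 2
(r4,c6) = 1
(r6,c1) = 1
(r3,c1) = 6
(r3,c3) = 4
(r3,c4) = 3
(r3,c5) = 1
(r3,c6) = 2
(r4,c1) = 5
(r4,c4) = 6
(r4,c5) = 3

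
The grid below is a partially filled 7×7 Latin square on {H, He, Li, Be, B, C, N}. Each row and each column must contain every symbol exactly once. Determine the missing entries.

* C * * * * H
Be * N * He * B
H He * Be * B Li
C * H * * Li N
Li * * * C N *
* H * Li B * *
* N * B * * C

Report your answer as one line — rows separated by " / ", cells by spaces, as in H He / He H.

B C Be N Li He H / Be Li N C He H B / H He C Be N B Li / C B H He Be Li N / Li Be B H C N He / N H He Li B C Be / He N Li B H Be C

At row 2, column 2: row 2 has {He,Be,B,N}; column 2 has {H,He,C,N}; that leaves Li.
At row 3, column 3: row 3 has {H,He,Li,Be,B}; column 3 has {H,N}; that leaves C.
At row 3, column 5: row 3 has {H,He,Li,Be,B,C}; column 5 has {He,B,C}; that leaves N.
At row 4, column 4: row 4 has {H,Li,C,N}; column 4 has {Li,Be,B}; that leaves He.
At row 4, column 5: row 4 has {H,He,Li,C,N}; column 5 has {He,B,C,N}; that leaves Be.
At row 5, column 4: row 5 has {Li,C,N}; column 4 has {He,Li,Be,B}; that leaves H.
At row 7, column 1: row 7 has {B,C,N}; column 1 has {H,Li,Be,C}; that leaves He.
At row 1, column 4: row 1 has {H,C}; column 4 has {H,He,Li,Be,B}; that leaves N.
At row 1, column 5: row 1 has {H,C,N}; column 5 has {He,Be,B,C,N}; that leaves Li.
At row 2, column 4: row 2 has {He,Li,Be,B,N}; column 4 has {H,He,Li,Be,B,N}; that leaves C.
At row 2, column 6: row 2 has {He,Li,Be,B,C,N}; column 6 has {Li,B,N}; that leaves H.
At row 4, column 2: row 4 has {H,He,Li,Be,C,N}; column 2 has {H,He,Li,C,N}; that leaves B.
At row 5, column 2: row 5 has {H,Li,C,N}; column 2 has {H,He,Li,B,C,N}; that leaves Be.
At row 5, column 7: row 5 has {H,Li,Be,C,N}; column 7 has {H,Li,B,C,N}; that leaves He.
At row 6, column 1: row 6 has {H,Li,B}; column 1 has {H,He,Li,Be,C}; that leaves N.
At row 6, column 7: row 6 has {H,Li,B,N}; column 7 has {H,He,Li,B,C,N}; that leaves Be.
At row 7, column 5: row 7 has {He,B,C,N}; column 5 has {He,Li,Be,B,C,N}; that leaves H.
At row 7, column 6: row 7 has {H,He,B,C,N}; column 6 has {H,Li,B,N}; that leaves Be.
At row 1, column 1: row 1 has {H,Li,C,N}; column 1 has {H,He,Li,Be,C,N}; that leaves B.
At row 1, column 6: row 1 has {H,Li,B,C,N}; column 6 has {H,Li,Be,B,N}; that leaves He.
At row 5, column 3: row 5 has {H,He,Li,Be,C,N}; column 3 has {H,C,N}; that leaves B.
At row 6, column 3: row 6 has {H,Li,Be,B,N}; column 3 has {H,B,C,N}; that leaves He.
At row 6, column 6: row 6 has {H,He,Li,Be,B,N}; column 6 has {H,He,Li,Be,B,N}; that leaves C.
At row 7, column 3: row 7 has {H,He,Be,B,C,N}; column 3 has {H,He,B,C,N}; that leaves Li.
At row 1, column 3: row 1 has {H,He,Li,B,C,N}; column 3 has {H,He,Li,B,C,N}; that leaves Be.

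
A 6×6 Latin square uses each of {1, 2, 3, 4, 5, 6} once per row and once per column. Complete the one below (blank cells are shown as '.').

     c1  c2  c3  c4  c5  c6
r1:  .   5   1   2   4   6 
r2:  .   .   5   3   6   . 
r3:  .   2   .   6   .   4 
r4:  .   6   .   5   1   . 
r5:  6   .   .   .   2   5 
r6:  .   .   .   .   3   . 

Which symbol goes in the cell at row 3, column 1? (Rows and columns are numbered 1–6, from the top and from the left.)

Cell (r1,c1): row 1 has {1,2,4,5,6}; column 1 has {6} → 3.
Cell (r3,c3): row 3 has {2,4,6}; column 3 has {1,5} → 3.
Cell (r3,c5): row 3 has {2,3,4,6}; column 5 has {1,2,3,4,6} → 5.
Cell (r5,c3): row 5 has {2,5,6}; column 3 has {1,3,5} → 4.
Cell (r5,c4): row 5 has {2,4,5,6}; column 4 has {2,3,5,6} → 1.
Cell (r6,c4): row 6 has {3}; column 4 has {1,2,3,5,6} → 4.
Cell (r3,c1): row 3 has {2,3,4,5,6}; column 1 has {3,6} → 1.

1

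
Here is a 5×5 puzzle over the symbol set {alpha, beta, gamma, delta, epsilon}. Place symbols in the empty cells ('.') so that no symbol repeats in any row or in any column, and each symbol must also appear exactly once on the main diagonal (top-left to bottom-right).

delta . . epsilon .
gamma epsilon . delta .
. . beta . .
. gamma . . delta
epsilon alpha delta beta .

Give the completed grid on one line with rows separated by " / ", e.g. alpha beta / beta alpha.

At row 1, column 2: row 1 has {delta,epsilon}; column 2 has {alpha,gamma,epsilon}; that leaves beta.
At row 2, column 3: row 2 has {gamma,delta,epsilon}; column 3 has {beta,delta}; that leaves alpha.
At row 2, column 5: row 2 has {alpha,gamma,delta,epsilon}; column 5 has {delta}; that leaves beta.
At row 3, column 1: row 3 has {beta}; column 1 has {gamma,delta,epsilon}; that leaves alpha.
At row 3, column 2: row 3 has {alpha,beta}; column 2 has {alpha,beta,gamma,epsilon}; that leaves delta.
At row 3, column 4: row 3 has {alpha,beta,delta}; column 4 has {beta,delta,epsilon}; that leaves gamma.
At row 3, column 5: row 3 has {alpha,beta,gamma,delta}; column 5 has {beta,delta}; that leaves epsilon.
At row 4, column 1: row 4 has {gamma,delta}; column 1 has {alpha,gamma,delta,epsilon}; that leaves beta.
At row 4, column 3: row 4 has {beta,gamma,delta}; column 3 has {alpha,beta,delta}; that leaves epsilon.
At row 4, column 4: row 4 has {beta,gamma,delta,epsilon}; column 4 has {beta,gamma,delta,epsilon}; the diagonal has {beta,delta,epsilon}; that leaves alpha.
At row 5, column 5: row 5 has {alpha,beta,delta,epsilon}; column 5 has {beta,delta,epsilon}; the diagonal has {alpha,beta,delta,epsilon}; that leaves gamma.
At row 1, column 3: row 1 has {beta,delta,epsilon}; column 3 has {alpha,beta,delta,epsilon}; that leaves gamma.
At row 1, column 5: row 1 has {beta,gamma,delta,epsilon}; column 5 has {beta,gamma,delta,epsilon}; that leaves alpha.

delta beta gamma epsilon alpha / gamma epsilon alpha delta beta / alpha delta beta gamma epsilon / beta gamma epsilon alpha delta / epsilon alpha delta beta gamma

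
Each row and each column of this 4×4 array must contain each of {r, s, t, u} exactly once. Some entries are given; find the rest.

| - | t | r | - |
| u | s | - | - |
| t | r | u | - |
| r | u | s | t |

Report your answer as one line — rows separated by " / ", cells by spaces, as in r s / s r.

Cell (r1,c1): row 1 has {r,t}; column 1 has {r,t,u} → s.
Cell (r1,c4): row 1 has {r,s,t}; column 4 has {t} → u.
Cell (r2,c3): row 2 has {s,u}; column 3 has {r,s,u} → t.
Cell (r2,c4): row 2 has {s,t,u}; column 4 has {t,u} → r.
Cell (r3,c4): row 3 has {r,t,u}; column 4 has {r,t,u} → s.

s t r u / u s t r / t r u s / r u s t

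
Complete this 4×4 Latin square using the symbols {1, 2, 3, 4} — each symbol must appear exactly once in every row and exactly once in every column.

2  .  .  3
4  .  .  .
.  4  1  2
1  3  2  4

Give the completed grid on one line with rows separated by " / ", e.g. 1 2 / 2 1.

2 1 4 3 / 4 2 3 1 / 3 4 1 2 / 1 3 2 4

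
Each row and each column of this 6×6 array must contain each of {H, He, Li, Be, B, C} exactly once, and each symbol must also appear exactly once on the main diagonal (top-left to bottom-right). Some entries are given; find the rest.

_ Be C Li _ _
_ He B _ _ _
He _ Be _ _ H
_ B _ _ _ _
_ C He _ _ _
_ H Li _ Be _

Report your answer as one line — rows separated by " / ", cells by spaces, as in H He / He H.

H Be C Li B He / Li He B Be H C / He Li Be B C H / Be B H C He Li / B C He H Li Be / C H Li He Be B

row 3 has {H,He,Be}; column 2 has {H,He,Be,B,C} — only Li is left for (r3,c2).
row 4 has {B}; column 3 has {He,Li,Be,B,C} — only H is left for (r4,c3).
row 4 has {H,B}; column 4 has {Li}; the diagonal has {He,Be} — only C is left for (r4,c4).
row 6 has {H,Li,Be}; column 6 has {H}; the diagonal has {He,Be,C} — only B is left for (r6,c6).
row 1 has {Li,Be,C}; column 1 has {He}; the diagonal has {He,Be,B,C} — only H is left for (r1,c1).
row 1 has {H,Li,Be,C}; column 6 has {H,B} — only He is left for (r1,c6).
row 3 has {H,He,Li,Be}; column 4 has {Li,C} — only B is left for (r3,c4).
row 3 has {H,He,Li,Be,B}; column 5 has {Be} — only C is left for (r3,c5).
row 5 has {He,C}; column 5 has {Be,C}; the diagonal has {H,He,Be,B,C} — only Li is left for (r5,c5).
row 5 has {He,Li,C}; column 6 has {H,He,B} — only Be is left for (r5,c6).
row 6 has {H,Li,Be,B}; column 1 has {H,He} — only C is left for (r6,c1).
row 6 has {H,Li,Be,B,C}; column 4 has {Li,B,C} — only He is left for (r6,c4).
row 1 has {H,He,Li,Be,C}; column 5 has {Li,Be,C} — only B is left for (r1,c5).
row 2 has {He,B}; column 5 has {Li,Be,B,C} — only H is left for (r2,c5).
row 4 has {H,B,C}; column 5 has {H,Li,Be,B,C} — only He is left for (r4,c5).
row 4 has {H,He,B,C}; column 6 has {H,He,Be,B} — only Li is left for (r4,c6).
row 5 has {He,Li,Be,C}; column 1 has {H,He,C} — only B is left for (r5,c1).
row 5 has {He,Li,Be,B,C}; column 4 has {He,Li,B,C} — only H is left for (r5,c4).
row 2 has {H,He,B}; column 4 has {H,He,Li,B,C} — only Be is left for (r2,c4).
row 2 has {H,He,Be,B}; column 6 has {H,He,Li,Be,B} — only C is left for (r2,c6).
row 4 has {H,He,Li,B,C}; column 1 has {H,He,B,C} — only Be is left for (r4,c1).
row 2 has {H,He,Be,B,C}; column 1 has {H,He,Be,B,C} — only Li is left for (r2,c1).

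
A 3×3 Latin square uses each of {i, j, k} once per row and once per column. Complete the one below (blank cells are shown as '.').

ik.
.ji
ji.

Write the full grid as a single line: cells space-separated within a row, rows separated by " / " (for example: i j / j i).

i k j / k j i / j i k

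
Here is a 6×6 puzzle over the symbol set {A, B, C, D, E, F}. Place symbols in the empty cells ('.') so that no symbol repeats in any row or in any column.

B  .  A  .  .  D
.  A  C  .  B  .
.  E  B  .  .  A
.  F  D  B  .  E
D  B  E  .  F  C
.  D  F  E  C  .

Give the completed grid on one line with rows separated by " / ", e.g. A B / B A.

(r1,c2) = C
(r1,c4) = F
(r1,c5) = E
(r2,c4) = D
(r2,c6) = F
(r3,c4) = C
(r3,c5) = D
(r4,c5) = A
(r5,c4) = A
(r6,c1) = A
(r6,c6) = B
(r2,c1) = E
(r3,c1) = F
(r4,c1) = C

B C A F E D / E A C D B F / F E B C D A / C F D B A E / D B E A F C / A D F E C B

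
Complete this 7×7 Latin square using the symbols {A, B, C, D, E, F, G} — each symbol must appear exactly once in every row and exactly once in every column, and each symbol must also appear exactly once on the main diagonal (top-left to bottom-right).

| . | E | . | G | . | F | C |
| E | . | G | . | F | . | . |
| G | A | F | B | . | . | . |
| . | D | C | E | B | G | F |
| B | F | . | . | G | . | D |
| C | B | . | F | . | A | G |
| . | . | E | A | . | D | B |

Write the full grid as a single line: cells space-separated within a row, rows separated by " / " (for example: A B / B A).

D E B G A F C / E C G D F B A / G A F B D C E / A D C E B G F / B F A C G E D / C B D F E A G / F G E A C D B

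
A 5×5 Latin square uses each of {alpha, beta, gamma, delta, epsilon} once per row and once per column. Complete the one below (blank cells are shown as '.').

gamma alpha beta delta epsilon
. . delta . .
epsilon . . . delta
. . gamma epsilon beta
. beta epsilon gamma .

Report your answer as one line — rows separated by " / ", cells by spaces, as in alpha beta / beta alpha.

gamma alpha beta delta epsilon / beta epsilon delta alpha gamma / epsilon gamma alpha beta delta / alpha delta gamma epsilon beta / delta beta epsilon gamma alpha

(r3,c2) = gamma
(r3,c3) = alpha
(r3,c4) = beta
(r4,c2) = delta
(r5,c5) = alpha
(r2,c2) = epsilon
(r2,c4) = alpha
(r2,c5) = gamma
(r4,c1) = alpha
(r5,c1) = delta
(r2,c1) = beta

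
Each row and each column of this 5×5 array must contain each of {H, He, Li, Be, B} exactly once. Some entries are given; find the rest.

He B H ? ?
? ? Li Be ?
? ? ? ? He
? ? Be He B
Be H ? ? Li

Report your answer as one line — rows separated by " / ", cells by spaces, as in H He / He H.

He B H Li Be / B He Li Be H / Li Be B H He / H Li Be He B / Be H He B Li

(r1,c4) = Li
(r1,c5) = Be
(r2,c2) = He
(r2,c5) = H
(r3,c3) = B
(r3,c4) = H
(r4,c2) = Li
(r5,c3) = He
(r5,c4) = B
(r2,c1) = B
(r3,c1) = Li
(r3,c2) = Be
(r4,c1) = H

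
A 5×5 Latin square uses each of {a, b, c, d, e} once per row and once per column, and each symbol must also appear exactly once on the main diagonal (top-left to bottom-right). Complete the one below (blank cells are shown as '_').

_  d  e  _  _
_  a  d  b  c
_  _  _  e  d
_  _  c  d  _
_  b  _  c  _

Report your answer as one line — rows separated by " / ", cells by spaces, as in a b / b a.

row 1 has {d,e}; column 4 has {b,c,d,e} — only a is left for (r1,c4).
row 1 has {a,d,e}; column 5 has {c,d} — only b is left for (r1,c5).
row 2 has {a,b,c,d}; column 1 is empty so far — only e is left for (r2,c1).
row 3 has {d,e}; column 2 has {a,b,d} — only c is left for (r3,c2).
row 3 has {c,d,e}; column 3 has {c,d,e}; the diagonal has {a,d} — only b is left for (r3,c3).
row 4 has {c,d}; column 2 has {a,b,c,d} — only e is left for (r4,c2).
row 4 has {c,d,e}; column 5 has {b,c,d} — only a is left for (r4,c5).
row 5 has {b,c}; column 3 has {b,c,d,e} — only a is left for (r5,c3).
row 5 has {a,b,c}; column 5 has {a,b,c,d}; the diagonal has {a,b,d} — only e is left for (r5,c5).
row 1 has {a,b,d,e}; column 1 has {e}; the diagonal has {a,b,d,e} — only c is left for (r1,c1).
row 3 has {b,c,d,e}; column 1 has {c,e} — only a is left for (r3,c1).
row 4 has {a,c,d,e}; column 1 has {a,c,e} — only b is left for (r4,c1).
row 5 has {a,b,c,e}; column 1 has {a,b,c,e} — only d is left for (r5,c1).

c d e a b / e a d b c / a c b e d / b e c d a / d b a c e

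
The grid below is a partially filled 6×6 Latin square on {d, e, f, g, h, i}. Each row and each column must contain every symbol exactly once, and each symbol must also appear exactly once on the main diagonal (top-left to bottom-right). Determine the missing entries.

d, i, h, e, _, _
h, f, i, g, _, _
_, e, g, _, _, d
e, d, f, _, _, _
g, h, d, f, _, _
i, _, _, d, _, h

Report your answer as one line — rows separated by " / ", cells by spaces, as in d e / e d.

d i h e g f / h f i g d e / f e g h i d / e d f i h g / g h d f e i / i g e d f h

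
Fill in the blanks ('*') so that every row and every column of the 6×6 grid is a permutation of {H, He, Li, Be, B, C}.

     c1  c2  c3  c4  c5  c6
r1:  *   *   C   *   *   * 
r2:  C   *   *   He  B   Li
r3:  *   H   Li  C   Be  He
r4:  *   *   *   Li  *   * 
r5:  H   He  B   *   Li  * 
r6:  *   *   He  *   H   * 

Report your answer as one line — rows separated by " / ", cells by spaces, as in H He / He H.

Be Li C H He B / C Be H He B Li / B H Li C Be He / He B Be Li C H / H He B Be Li C / Li C He B H Be

(r1,c5) = He
(r2,c2) = Be
(r2,c3) = H
(r3,c1) = B
(r4,c3) = Be
(r4,c5) = C
(r5,c4) = Be
(r5,c6) = C
(r6,c4) = B
(r6,c6) = Be
(r1,c4) = H
(r1,c6) = B
(r4,c1) = He
(r4,c2) = B
(r4,c6) = H
(r6,c1) = Li
(r6,c2) = C
(r1,c1) = Be
(r1,c2) = Li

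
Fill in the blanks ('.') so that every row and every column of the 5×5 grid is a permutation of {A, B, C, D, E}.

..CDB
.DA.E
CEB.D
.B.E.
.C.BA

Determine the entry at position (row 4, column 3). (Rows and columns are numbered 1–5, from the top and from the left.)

D

row 1 has {B,C,D}; column 2 has {B,C,D,E} — only A is left for (r1,c2).
row 2 has {A,D,E}; column 1 has {C} — only B is left for (r2,c1).
row 2 has {A,B,D,E}; column 4 has {B,D,E} — only C is left for (r2,c4).
row 3 has {B,C,D,E}; column 4 has {B,C,D,E} — only A is left for (r3,c4).
row 4 has {B,E}; column 3 has {A,B,C} — only D is left for (r4,c3).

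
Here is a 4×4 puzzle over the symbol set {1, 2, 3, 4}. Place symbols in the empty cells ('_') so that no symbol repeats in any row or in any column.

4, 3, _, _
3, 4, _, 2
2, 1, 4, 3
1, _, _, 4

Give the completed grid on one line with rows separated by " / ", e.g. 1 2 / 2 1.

Cell (r1,c4): row 1 has {3,4}; column 4 has {2,3,4} → 1.
Cell (r2,c3): row 2 has {2,3,4}; column 3 has {4} → 1.
Cell (r4,c2): row 4 has {1,4}; column 2 has {1,3,4} → 2.
Cell (r4,c3): row 4 has {1,2,4}; column 3 has {1,4} → 3.
Cell (r1,c3): row 1 has {1,3,4}; column 3 has {1,3,4} → 2.

4 3 2 1 / 3 4 1 2 / 2 1 4 3 / 1 2 3 4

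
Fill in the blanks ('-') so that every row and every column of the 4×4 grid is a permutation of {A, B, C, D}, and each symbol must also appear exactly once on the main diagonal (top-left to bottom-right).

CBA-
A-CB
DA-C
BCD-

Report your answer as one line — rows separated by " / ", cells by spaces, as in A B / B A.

C B A D / A D C B / D A B C / B C D A

(r1,c4): row 1 has {A,B,C}; column 4 has {B,C}, so it must be D.
(r2,c2): row 2 has {A,B,C}; column 2 has {A,B,C}; the diagonal has {C}, so it must be D.
(r3,c3): row 3 has {A,C,D}; column 3 has {A,C,D}; the diagonal has {C,D}, so it must be B.
(r4,c4): row 4 has {B,C,D}; column 4 has {B,C,D}; the diagonal has {B,C,D}, so it must be A.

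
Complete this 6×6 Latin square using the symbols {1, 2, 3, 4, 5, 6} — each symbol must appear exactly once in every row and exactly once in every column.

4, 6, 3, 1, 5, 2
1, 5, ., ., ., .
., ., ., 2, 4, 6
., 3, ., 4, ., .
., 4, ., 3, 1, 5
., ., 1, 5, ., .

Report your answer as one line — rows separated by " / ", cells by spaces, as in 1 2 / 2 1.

4 6 3 1 5 2 / 1 5 4 6 2 3 / 3 1 5 2 4 6 / 5 3 2 4 6 1 / 2 4 6 3 1 5 / 6 2 1 5 3 4

(r2,c4): row 2 has {1,5}; column 4 has {1,2,3,4,5}, so it must be 6.
(r3,c2): row 3 has {2,4,6}; column 2 has {3,4,5,6}, so it must be 1.
(r3,c3): row 3 has {1,2,4,6}; column 3 has {1,3}, so it must be 5.
(r4,c6): row 4 has {3,4}; column 6 has {2,5,6}, so it must be 1.
(r6,c2): row 6 has {1,5}; column 2 has {1,3,4,5,6}, so it must be 2.
(r3,c1): row 3 has {1,2,4,5,6}; column 1 has {1,4}, so it must be 3.
(r6,c1): row 6 has {1,2,5}; column 1 has {1,3,4}, so it must be 6.
(r6,c5): row 6 has {1,2,5,6}; column 5 has {1,4,5}, so it must be 3.
(r6,c6): row 6 has {1,2,3,5,6}; column 6 has {1,2,5,6}, so it must be 4.
(r2,c5): row 2 has {1,5,6}; column 5 has {1,3,4,5}, so it must be 2.
(r2,c6): row 2 has {1,2,5,6}; column 6 has {1,2,4,5,6}, so it must be 3.
(r4,c5): row 4 has {1,3,4}; column 5 has {1,2,3,4,5}, so it must be 6.
(r5,c1): row 5 has {1,3,4,5}; column 1 has {1,3,4,6}, so it must be 2.
(r5,c3): row 5 has {1,2,3,4,5}; column 3 has {1,3,5}, so it must be 6.
(r2,c3): row 2 has {1,2,3,5,6}; column 3 has {1,3,5,6}, so it must be 4.
(r4,c1): row 4 has {1,3,4,6}; column 1 has {1,2,3,4,6}, so it must be 5.
(r4,c3): row 4 has {1,3,4,5,6}; column 3 has {1,3,4,5,6}, so it must be 2.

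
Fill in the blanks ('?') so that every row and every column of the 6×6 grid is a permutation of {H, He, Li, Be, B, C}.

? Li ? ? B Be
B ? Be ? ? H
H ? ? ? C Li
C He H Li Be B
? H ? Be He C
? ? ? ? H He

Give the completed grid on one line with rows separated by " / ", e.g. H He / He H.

(r1,c1) = He
(r1,c3) = C
(r1,c4) = H
(r2,c2) = C
(r2,c4) = He
(r2,c5) = Li
(r3,c4) = B
(r5,c1) = Li
(r5,c3) = B
(r6,c1) = Be
(r6,c2) = B
(r6,c3) = Li
(r6,c4) = C
(r3,c2) = Be
(r3,c3) = He

He Li C H B Be / B C Be He Li H / H Be He B C Li / C He H Li Be B / Li H B Be He C / Be B Li C H He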